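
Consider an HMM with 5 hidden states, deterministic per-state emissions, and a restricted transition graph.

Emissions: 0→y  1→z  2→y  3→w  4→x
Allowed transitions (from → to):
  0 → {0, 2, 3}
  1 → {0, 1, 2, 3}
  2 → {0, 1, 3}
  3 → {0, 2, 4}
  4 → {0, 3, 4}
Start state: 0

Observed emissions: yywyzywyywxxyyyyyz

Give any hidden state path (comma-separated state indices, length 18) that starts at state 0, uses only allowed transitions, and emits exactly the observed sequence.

  t0 'y' -> {0,2}, take 0 (start)
  t1 'y' -> {0,2}, take 0 (0->0 ok)
  t2 'w' -> {3}, take 3 (0->3 ok)
  t3 'y' -> {0,2}, take 2 (3->2 ok)
  t4 'z' -> {1}, take 1 (2->1 ok)
  t5 'y' -> {0,2}, take 0 (1->0 ok)
  t6 'w' -> {3}, take 3 (0->3 ok)
  t7 'y' -> {0,2}, take 2 (3->2 ok)
  t8 'y' -> {0,2}, take 0 (2->0 ok)
  t9 'w' -> {3}, take 3 (0->3 ok)
  t10 'x' -> {4}, take 4 (3->4 ok)
  t11 'x' -> {4}, take 4 (4->4 ok)
  t12 'y' -> {0,2}, take 0 (4->0 ok)
  t13 'y' -> {0,2}, take 0 (0->0 ok)
  t14 'y' -> {0,2}, take 2 (0->2 ok)
  t15 'y' -> {0,2}, take 0 (2->0 ok)
  t16 'y' -> {0,2}, take 2 (0->2 ok)
  t17 'z' -> {1}, take 1 (2->1 ok)

0,0,3,2,1,0,3,2,0,3,4,4,0,0,2,0,2,1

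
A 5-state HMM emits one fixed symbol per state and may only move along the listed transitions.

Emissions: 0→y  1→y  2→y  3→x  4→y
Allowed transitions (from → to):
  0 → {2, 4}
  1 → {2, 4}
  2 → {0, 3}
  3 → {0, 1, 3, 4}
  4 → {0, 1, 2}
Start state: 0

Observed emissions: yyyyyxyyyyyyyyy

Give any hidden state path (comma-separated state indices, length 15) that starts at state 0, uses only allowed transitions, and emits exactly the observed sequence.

  t0 'y' -> {0,1,2,4}, take 0 (start)
  t1 'y' -> {0,1,2,4}, take 2 (0->2 ok)
  t2 'y' -> {0,1,2,4}, take 0 (2->0 ok)
  t3 'y' -> {0,1,2,4}, take 4 (0->4 ok)
  t4 'y' -> {0,1,2,4}, take 2 (4->2 ok)
  t5 'x' -> {3}, take 3 (2->3 ok)
  t6 'y' -> {0,1,2,4}, take 4 (3->4 ok)
  t7 'y' -> {0,1,2,4}, take 2 (4->2 ok)
  t8 'y' -> {0,1,2,4}, take 0 (2->0 ok)
  t9 'y' -> {0,1,2,4}, take 4 (0->4 ok)
  t10 'y' -> {0,1,2,4}, take 1 (4->1 ok)
  t11 'y' -> {0,1,2,4}, take 4 (1->4 ok)
  t12 'y' -> {0,1,2,4}, take 2 (4->2 ok)
  t13 'y' -> {0,1,2,4}, take 0 (2->0 ok)
  t14 'y' -> {0,1,2,4}, take 4 (0->4 ok)

0,2,0,4,2,3,4,2,0,4,1,4,2,0,4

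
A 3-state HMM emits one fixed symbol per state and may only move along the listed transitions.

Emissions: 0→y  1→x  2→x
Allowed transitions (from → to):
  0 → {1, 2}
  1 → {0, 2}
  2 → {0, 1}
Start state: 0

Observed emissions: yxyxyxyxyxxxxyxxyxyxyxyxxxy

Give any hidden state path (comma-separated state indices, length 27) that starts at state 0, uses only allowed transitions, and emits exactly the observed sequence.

  t0 'y' -> {0}, take 0 (start)
  t1 'x' -> {1,2}, take 2 (0->2 ok)
  t2 'y' -> {0}, take 0 (2->0 ok)
  t3 'x' -> {1,2}, take 1 (0->1 ok)
  t4 'y' -> {0}, take 0 (1->0 ok)
  t5 'x' -> {1,2}, take 1 (0->1 ok)
  t6 'y' -> {0}, take 0 (1->0 ok)
  t7 'x' -> {1,2}, take 1 (0->1 ok)
  t8 'y' -> {0}, take 0 (1->0 ok)
  t9 'x' -> {1,2}, take 1 (0->1 ok)
  t10 'x' -> {1,2}, take 2 (1->2 ok)
  t11 'x' -> {1,2}, take 1 (2->1 ok)
  t12 'x' -> {1,2}, take 2 (1->2 ok)
  t13 'y' -> {0}, take 0 (2->0 ok)
  t14 'x' -> {1,2}, take 2 (0->2 ok)
  t15 'x' -> {1,2}, take 1 (2->1 ok)
  t16 'y' -> {0}, take 0 (1->0 ok)
  t17 'x' -> {1,2}, take 2 (0->2 ok)
  t18 'y' -> {0}, take 0 (2->0 ok)
  t19 'x' -> {1,2}, take 1 (0->1 ok)
  t20 'y' -> {0}, take 0 (1->0 ok)
  t21 'x' -> {1,2}, take 2 (0->2 ok)
  t22 'y' -> {0}, take 0 (2->0 ok)
  t23 'x' -> {1,2}, take 1 (0->1 ok)
  t24 'x' -> {1,2}, take 2 (1->2 ok)
  t25 'x' -> {1,2}, take 1 (2->1 ok)
  t26 'y' -> {0}, take 0 (1->0 ok)

0,2,0,1,0,1,0,1,0,1,2,1,2,0,2,1,0,2,0,1,0,2,0,1,2,1,0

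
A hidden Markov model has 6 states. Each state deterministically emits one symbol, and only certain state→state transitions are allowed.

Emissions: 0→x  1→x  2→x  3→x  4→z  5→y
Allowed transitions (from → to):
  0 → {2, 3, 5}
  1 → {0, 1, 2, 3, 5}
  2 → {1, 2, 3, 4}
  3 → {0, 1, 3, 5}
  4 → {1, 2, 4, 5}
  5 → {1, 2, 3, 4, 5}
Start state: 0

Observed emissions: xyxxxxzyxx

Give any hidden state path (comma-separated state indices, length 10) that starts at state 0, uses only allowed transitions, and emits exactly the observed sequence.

0,5,3,1,0,2,4,5,3,0

  t0 'x' -> {0,1,2,3}, take 0 (start)
  t1 'y' -> {5}, take 5 (0->5 ok)
  t2 'x' -> {0,1,2,3}, take 3 (5->3 ok)
  t3 'x' -> {0,1,2,3}, take 1 (3->1 ok)
  t4 'x' -> {0,1,2,3}, take 0 (1->0 ok)
  t5 'x' -> {0,1,2,3}, take 2 (0->2 ok)
  t6 'z' -> {4}, take 4 (2->4 ok)
  t7 'y' -> {5}, take 5 (4->5 ok)
  t8 'x' -> {0,1,2,3}, take 3 (5->3 ok)
  t9 'x' -> {0,1,2,3}, take 0 (3->0 ok)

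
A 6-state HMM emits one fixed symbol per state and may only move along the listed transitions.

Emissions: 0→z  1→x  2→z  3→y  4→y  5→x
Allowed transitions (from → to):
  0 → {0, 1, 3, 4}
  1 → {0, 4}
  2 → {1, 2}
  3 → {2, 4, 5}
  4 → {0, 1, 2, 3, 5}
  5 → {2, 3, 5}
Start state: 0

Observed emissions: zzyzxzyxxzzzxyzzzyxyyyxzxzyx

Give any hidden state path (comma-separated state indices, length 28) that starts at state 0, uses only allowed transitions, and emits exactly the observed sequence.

  [0] z  {0,2}  => 0  start
  [1] z  {0,2}  => 0  0->0 ok
  [2] y  {3,4}  => 4  0->4 ok
  [3] z  {0,2}  => 2  4->2 ok
  [4] x  {1,5}  => 1  2->1 ok
  [5] z  {0,2}  => 0  1->0 ok
  [6] y  {3,4}  => 4  0->4 ok
  [7] x  {1,5}  => 5  4->5 ok
  [8] x  {1,5}  => 5  5->5 ok
  [9] z  {0,2}  => 2  5->2 ok
  [10] z  {0,2}  => 2  2->2 ok
  [11] z  {0,2}  => 2  2->2 ok
  [12] x  {1,5}  => 1  2->1 ok
  [13] y  {3,4}  => 4  1->4 ok
  [14] z  {0,2}  => 0  4->0 ok
  [15] z  {0,2}  => 0  0->0 ok
  [16] z  {0,2}  => 0  0->0 ok
  [17] y  {3,4}  => 4  0->4 ok
  [18] x  {1,5}  => 1  4->1 ok
  [19] y  {3,4}  => 4  1->4 ok
  [20] y  {3,4}  => 3  4->3 ok
  [21] y  {3,4}  => 4  3->4 ok
  [22] x  {1,5}  => 1  4->1 ok
  [23] z  {0,2}  => 0  1->0 ok
  [24] x  {1,5}  => 1  0->1 ok
  [25] z  {0,2}  => 0  1->0 ok
  [26] y  {3,4}  => 4  0->4 ok
  [27] x  {1,5}  => 5  4->5 ok

0,0,4,2,1,0,4,5,5,2,2,2,1,4,0,0,0,4,1,4,3,4,1,0,1,0,4,5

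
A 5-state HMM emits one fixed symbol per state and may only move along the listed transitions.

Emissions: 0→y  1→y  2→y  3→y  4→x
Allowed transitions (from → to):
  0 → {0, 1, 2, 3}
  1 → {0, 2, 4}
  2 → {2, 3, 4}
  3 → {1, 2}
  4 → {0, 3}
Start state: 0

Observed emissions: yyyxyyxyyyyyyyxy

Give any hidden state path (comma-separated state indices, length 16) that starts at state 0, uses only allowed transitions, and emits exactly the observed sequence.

  pos 0: y in {0,1,2,3}, choose 0; start
  pos 1: y in {0,1,2,3}, choose 0; 0->0 ok
  pos 2: y in {0,1,2,3}, choose 1; 0->1 ok
  pos 3: x in {4}, choose 4; 1->4 ok
  pos 4: y in {0,1,2,3}, choose 3; 4->3 ok
  pos 5: y in {0,1,2,3}, choose 2; 3->2 ok
  pos 6: x in {4}, choose 4; 2->4 ok
  pos 7: y in {0,1,2,3}, choose 3; 4->3 ok
  pos 8: y in {0,1,2,3}, choose 2; 3->2 ok
  pos 9: y in {0,1,2,3}, choose 3; 2->3 ok
  pos 10: y in {0,1,2,3}, choose 1; 3->1 ok
  pos 11: y in {0,1,2,3}, choose 2; 1->2 ok
  pos 12: y in {0,1,2,3}, choose 3; 2->3 ok
  pos 13: y in {0,1,2,3}, choose 2; 3->2 ok
  pos 14: x in {4}, choose 4; 2->4 ok
  pos 15: y in {0,1,2,3}, choose 3; 4->3 ok

0,0,1,4,3,2,4,3,2,3,1,2,3,2,4,3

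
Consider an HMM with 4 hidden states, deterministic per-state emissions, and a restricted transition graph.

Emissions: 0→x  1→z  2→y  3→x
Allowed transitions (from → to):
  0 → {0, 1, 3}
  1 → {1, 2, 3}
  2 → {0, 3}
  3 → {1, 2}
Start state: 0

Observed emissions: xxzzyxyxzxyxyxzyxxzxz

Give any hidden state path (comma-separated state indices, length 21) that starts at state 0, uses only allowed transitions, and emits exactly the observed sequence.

0,3,1,1,2,3,2,0,1,3,2,3,2,3,1,2,0,0,1,3,1

  [0] x  {0,3}  => 0  start
  [1] x  {0,3}  => 3  0->3 ok
  [2] z  {1}  => 1  3->1 ok
  [3] z  {1}  => 1  1->1 ok
  [4] y  {2}  => 2  1->2 ok
  [5] x  {0,3}  => 3  2->3 ok
  [6] y  {2}  => 2  3->2 ok
  [7] x  {0,3}  => 0  2->0 ok
  [8] z  {1}  => 1  0->1 ok
  [9] x  {0,3}  => 3  1->3 ok
  [10] y  {2}  => 2  3->2 ok
  [11] x  {0,3}  => 3  2->3 ok
  [12] y  {2}  => 2  3->2 ok
  [13] x  {0,3}  => 3  2->3 ok
  [14] z  {1}  => 1  3->1 ok
  [15] y  {2}  => 2  1->2 ok
  [16] x  {0,3}  => 0  2->0 ok
  [17] x  {0,3}  => 0  0->0 ok
  [18] z  {1}  => 1  0->1 ok
  [19] x  {0,3}  => 3  1->3 ok
  [20] z  {1}  => 1  3->1 ok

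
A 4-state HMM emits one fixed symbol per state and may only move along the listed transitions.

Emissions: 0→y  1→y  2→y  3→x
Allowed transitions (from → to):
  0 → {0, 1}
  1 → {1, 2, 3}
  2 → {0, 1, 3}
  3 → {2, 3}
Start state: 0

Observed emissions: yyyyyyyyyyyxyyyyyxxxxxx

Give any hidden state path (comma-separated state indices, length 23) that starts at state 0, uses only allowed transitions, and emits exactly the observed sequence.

0,1,1,2,0,0,0,0,0,1,1,3,2,0,0,1,1,3,3,3,3,3,3

  pos 0: y in {0,1,2}, choose 0; start
  pos 1: y in {0,1,2}, choose 1; 0->1 ok
  pos 2: y in {0,1,2}, choose 1; 1->1 ok
  pos 3: y in {0,1,2}, choose 2; 1->2 ok
  pos 4: y in {0,1,2}, choose 0; 2->0 ok
  pos 5: y in {0,1,2}, choose 0; 0->0 ok
  pos 6: y in {0,1,2}, choose 0; 0->0 ok
  pos 7: y in {0,1,2}, choose 0; 0->0 ok
  pos 8: y in {0,1,2}, choose 0; 0->0 ok
  pos 9: y in {0,1,2}, choose 1; 0->1 ok
  pos 10: y in {0,1,2}, choose 1; 1->1 ok
  pos 11: x in {3}, choose 3; 1->3 ok
  pos 12: y in {0,1,2}, choose 2; 3->2 ok
  pos 13: y in {0,1,2}, choose 0; 2->0 ok
  pos 14: y in {0,1,2}, choose 0; 0->0 ok
  pos 15: y in {0,1,2}, choose 1; 0->1 ok
  pos 16: y in {0,1,2}, choose 1; 1->1 ok
  pos 17: x in {3}, choose 3; 1->3 ok
  pos 18: x in {3}, choose 3; 3->3 ok
  pos 19: x in {3}, choose 3; 3->3 ok
  pos 20: x in {3}, choose 3; 3->3 ok
  pos 21: x in {3}, choose 3; 3->3 ok
  pos 22: x in {3}, choose 3; 3->3 ok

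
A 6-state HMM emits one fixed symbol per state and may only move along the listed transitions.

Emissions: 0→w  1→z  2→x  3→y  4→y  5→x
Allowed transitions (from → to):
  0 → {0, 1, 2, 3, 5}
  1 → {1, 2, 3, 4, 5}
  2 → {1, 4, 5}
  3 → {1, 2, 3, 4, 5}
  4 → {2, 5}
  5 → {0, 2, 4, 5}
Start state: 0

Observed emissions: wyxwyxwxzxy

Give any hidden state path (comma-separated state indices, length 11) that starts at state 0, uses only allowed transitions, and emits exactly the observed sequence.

  pos 0: w in {0}, choose 0; start
  pos 1: y in {3,4}, choose 3; 0->3 ok
  pos 2: x in {2,5}, choose 5; 3->5 ok
  pos 3: w in {0}, choose 0; 5->0 ok
  pos 4: y in {3,4}, choose 3; 0->3 ok
  pos 5: x in {2,5}, choose 5; 3->5 ok
  pos 6: w in {0}, choose 0; 5->0 ok
  pos 7: x in {2,5}, choose 2; 0->2 ok
  pos 8: z in {1}, choose 1; 2->1 ok
  pos 9: x in {2,5}, choose 5; 1->5 ok
  pos 10: y in {3,4}, choose 4; 5->4 ok

0,3,5,0,3,5,0,2,1,5,4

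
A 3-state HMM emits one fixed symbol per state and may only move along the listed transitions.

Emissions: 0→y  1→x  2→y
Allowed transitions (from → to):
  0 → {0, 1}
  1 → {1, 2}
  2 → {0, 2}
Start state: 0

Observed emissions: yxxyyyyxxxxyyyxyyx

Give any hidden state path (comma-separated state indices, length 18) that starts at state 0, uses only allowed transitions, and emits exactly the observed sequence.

0,1,1,2,2,2,0,1,1,1,1,2,2,0,1,2,0,1

  [0] y  {0,2}  => 0  start
  [1] x  {1}  => 1  0->1 ok
  [2] x  {1}  => 1  1->1 ok
  [3] y  {0,2}  => 2  1->2 ok
  [4] y  {0,2}  => 2  2->2 ok
  [5] y  {0,2}  => 2  2->2 ok
  [6] y  {0,2}  => 0  2->0 ok
  [7] x  {1}  => 1  0->1 ok
  [8] x  {1}  => 1  1->1 ok
  [9] x  {1}  => 1  1->1 ok
  [10] x  {1}  => 1  1->1 ok
  [11] y  {0,2}  => 2  1->2 ok
  [12] y  {0,2}  => 2  2->2 ok
  [13] y  {0,2}  => 0  2->0 ok
  [14] x  {1}  => 1  0->1 ok
  [15] y  {0,2}  => 2  1->2 ok
  [16] y  {0,2}  => 0  2->0 ok
  [17] x  {1}  => 1  0->1 ok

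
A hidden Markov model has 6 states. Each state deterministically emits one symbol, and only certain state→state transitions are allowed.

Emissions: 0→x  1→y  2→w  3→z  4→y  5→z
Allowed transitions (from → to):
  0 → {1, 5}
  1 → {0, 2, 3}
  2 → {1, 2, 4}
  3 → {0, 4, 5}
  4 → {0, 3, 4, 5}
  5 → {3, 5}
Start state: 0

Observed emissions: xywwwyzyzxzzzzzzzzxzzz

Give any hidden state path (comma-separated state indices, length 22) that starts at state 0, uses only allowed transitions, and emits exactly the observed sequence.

0,1,2,2,2,4,3,4,3,0,5,5,3,5,3,5,5,3,0,5,5,3

  pos 0: x in {0}, choose 0; start
  pos 1: y in {1,4}, choose 1; 0->1 ok
  pos 2: w in {2}, choose 2; 1->2 ok
  pos 3: w in {2}, choose 2; 2->2 ok
  pos 4: w in {2}, choose 2; 2->2 ok
  pos 5: y in {1,4}, choose 4; 2->4 ok
  pos 6: z in {3,5}, choose 3; 4->3 ok
  pos 7: y in {1,4}, choose 4; 3->4 ok
  pos 8: z in {3,5}, choose 3; 4->3 ok
  pos 9: x in {0}, choose 0; 3->0 ok
  pos 10: z in {3,5}, choose 5; 0->5 ok
  pos 11: z in {3,5}, choose 5; 5->5 ok
  pos 12: z in {3,5}, choose 3; 5->3 ok
  pos 13: z in {3,5}, choose 5; 3->5 ok
  pos 14: z in {3,5}, choose 3; 5->3 ok
  pos 15: z in {3,5}, choose 5; 3->5 ok
  pos 16: z in {3,5}, choose 5; 5->5 ok
  pos 17: z in {3,5}, choose 3; 5->3 ok
  pos 18: x in {0}, choose 0; 3->0 ok
  pos 19: z in {3,5}, choose 5; 0->5 ok
  pos 20: z in {3,5}, choose 5; 5->5 ok
  pos 21: z in {3,5}, choose 3; 5->3 ok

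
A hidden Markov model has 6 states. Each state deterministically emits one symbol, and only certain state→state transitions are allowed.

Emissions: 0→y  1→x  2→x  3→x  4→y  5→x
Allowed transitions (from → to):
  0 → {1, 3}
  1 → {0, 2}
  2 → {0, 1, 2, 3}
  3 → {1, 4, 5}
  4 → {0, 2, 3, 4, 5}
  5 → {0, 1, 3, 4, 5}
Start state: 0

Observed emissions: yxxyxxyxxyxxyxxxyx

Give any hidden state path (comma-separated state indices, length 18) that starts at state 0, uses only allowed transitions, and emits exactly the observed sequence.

  [0] y  {0,4}  => 0  start
  [1] x  {1,2,3,5}  => 1  0->1 ok
  [2] x  {1,2,3,5}  => 2  1->2 ok
  [3] y  {0,4}  => 0  2->0 ok
  [4] x  {1,2,3,5}  => 3  0->3 ok
  [5] x  {1,2,3,5}  => 5  3->5 ok
  [6] y  {0,4}  => 0  5->0 ok
  [7] x  {1,2,3,5}  => 3  0->3 ok
  [8] x  {1,2,3,5}  => 1  3->1 ok
  [9] y  {0,4}  => 0  1->0 ok
  [10] x  {1,2,3,5}  => 3  0->3 ok
  [11] x  {1,2,3,5}  => 1  3->1 ok
  [12] y  {0,4}  => 0  1->0 ok
  [13] x  {1,2,3,5}  => 3  0->3 ok
  [14] x  {1,2,3,5}  => 5  3->5 ok
  [15] x  {1,2,3,5}  => 1  5->1 ok
  [16] y  {0,4}  => 0  1->0 ok
  [17] x  {1,2,3,5}  => 3  0->3 ok

0,1,2,0,3,5,0,3,1,0,3,1,0,3,5,1,0,3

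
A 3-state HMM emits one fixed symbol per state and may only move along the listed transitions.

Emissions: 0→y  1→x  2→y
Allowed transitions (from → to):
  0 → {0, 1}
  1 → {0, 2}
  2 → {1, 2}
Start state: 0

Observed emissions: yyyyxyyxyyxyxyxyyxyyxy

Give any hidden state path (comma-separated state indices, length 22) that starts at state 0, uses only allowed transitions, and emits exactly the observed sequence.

  [0] y  {0,2}  => 0  start
  [1] y  {0,2}  => 0  0->0 ok
  [2] y  {0,2}  => 0  0->0 ok
  [3] y  {0,2}  => 0  0->0 ok
  [4] x  {1}  => 1  0->1 ok
  [5] y  {0,2}  => 0  1->0 ok
  [6] y  {0,2}  => 0  0->0 ok
  [7] x  {1}  => 1  0->1 ok
  [8] y  {0,2}  => 2  1->2 ok
  [9] y  {0,2}  => 2  2->2 ok
  [10] x  {1}  => 1  2->1 ok
  [11] y  {0,2}  => 2  1->2 ok
  [12] x  {1}  => 1  2->1 ok
  [13] y  {0,2}  => 0  1->0 ok
  [14] x  {1}  => 1  0->1 ok
  [15] y  {0,2}  => 0  1->0 ok
  [16] y  {0,2}  => 0  0->0 ok
  [17] x  {1}  => 1  0->1 ok
  [18] y  {0,2}  => 2  1->2 ok
  [19] y  {0,2}  => 2  2->2 ok
  [20] x  {1}  => 1  2->1 ok
  [21] y  {0,2}  => 2  1->2 ok

0,0,0,0,1,0,0,1,2,2,1,2,1,0,1,0,0,1,2,2,1,2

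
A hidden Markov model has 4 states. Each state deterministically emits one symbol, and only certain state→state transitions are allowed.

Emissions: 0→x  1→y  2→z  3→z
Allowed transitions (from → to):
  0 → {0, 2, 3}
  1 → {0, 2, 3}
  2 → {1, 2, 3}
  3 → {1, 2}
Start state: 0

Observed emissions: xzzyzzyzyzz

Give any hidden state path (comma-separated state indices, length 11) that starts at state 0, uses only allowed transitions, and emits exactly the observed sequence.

0,2,2,1,3,2,1,2,1,3,2

  t0 'x' -> {0}, take 0 (start)
  t1 'z' -> {2,3}, take 2 (0->2 ok)
  t2 'z' -> {2,3}, take 2 (2->2 ok)
  t3 'y' -> {1}, take 1 (2->1 ok)
  t4 'z' -> {2,3}, take 3 (1->3 ok)
  t5 'z' -> {2,3}, take 2 (3->2 ok)
  t6 'y' -> {1}, take 1 (2->1 ok)
  t7 'z' -> {2,3}, take 2 (1->2 ok)
  t8 'y' -> {1}, take 1 (2->1 ok)
  t9 'z' -> {2,3}, take 3 (1->3 ok)
  t10 'z' -> {2,3}, take 2 (3->2 ok)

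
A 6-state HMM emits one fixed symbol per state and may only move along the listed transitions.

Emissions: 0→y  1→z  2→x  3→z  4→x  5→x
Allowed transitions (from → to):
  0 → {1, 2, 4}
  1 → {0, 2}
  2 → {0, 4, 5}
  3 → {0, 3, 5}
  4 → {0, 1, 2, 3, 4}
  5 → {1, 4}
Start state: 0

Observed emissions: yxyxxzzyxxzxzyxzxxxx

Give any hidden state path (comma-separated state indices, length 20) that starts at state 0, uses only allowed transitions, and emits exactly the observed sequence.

  pos 0: y in {0}, choose 0; start
  pos 1: x in {2,4,5}, choose 4; 0->4 ok
  pos 2: y in {0}, choose 0; 4->0 ok
  pos 3: x in {2,4,5}, choose 2; 0->2 ok
  pos 4: x in {2,4,5}, choose 4; 2->4 ok
  pos 5: z in {1,3}, choose 3; 4->3 ok
  pos 6: z in {1,3}, choose 3; 3->3 ok
  pos 7: y in {0}, choose 0; 3->0 ok
  pos 8: x in {2,4,5}, choose 2; 0->2 ok
  pos 9: x in {2,4,5}, choose 4; 2->4 ok
  pos 10: z in {1,3}, choose 3; 4->3 ok
  pos 11: x in {2,4,5}, choose 5; 3->5 ok
  pos 12: z in {1,3}, choose 1; 5->1 ok
  pos 13: y in {0}, choose 0; 1->0 ok
  pos 14: x in {2,4,5}, choose 4; 0->4 ok
  pos 15: z in {1,3}, choose 1; 4->1 ok
  pos 16: x in {2,4,5}, choose 2; 1->2 ok
  pos 17: x in {2,4,5}, choose 4; 2->4 ok
  pos 18: x in {2,4,5}, choose 2; 4->2 ok
  pos 19: x in {2,4,5}, choose 4; 2->4 ok

0,4,0,2,4,3,3,0,2,4,3,5,1,0,4,1,2,4,2,4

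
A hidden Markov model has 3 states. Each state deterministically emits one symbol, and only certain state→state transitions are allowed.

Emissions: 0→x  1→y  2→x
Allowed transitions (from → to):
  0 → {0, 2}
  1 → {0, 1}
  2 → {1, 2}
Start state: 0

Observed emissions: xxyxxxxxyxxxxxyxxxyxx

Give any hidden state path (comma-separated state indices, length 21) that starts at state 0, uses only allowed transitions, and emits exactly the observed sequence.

0,2,1,0,0,2,2,2,1,0,0,0,0,2,1,0,2,2,1,0,0

  [0] x  {0,2}  => 0  start
  [1] x  {0,2}  => 2  0->2 ok
  [2] y  {1}  => 1  2->1 ok
  [3] x  {0,2}  => 0  1->0 ok
  [4] x  {0,2}  => 0  0->0 ok
  [5] x  {0,2}  => 2  0->2 ok
  [6] x  {0,2}  => 2  2->2 ok
  [7] x  {0,2}  => 2  2->2 ok
  [8] y  {1}  => 1  2->1 ok
  [9] x  {0,2}  => 0  1->0 ok
  [10] x  {0,2}  => 0  0->0 ok
  [11] x  {0,2}  => 0  0->0 ok
  [12] x  {0,2}  => 0  0->0 ok
  [13] x  {0,2}  => 2  0->2 ok
  [14] y  {1}  => 1  2->1 ok
  [15] x  {0,2}  => 0  1->0 ok
  [16] x  {0,2}  => 2  0->2 ok
  [17] x  {0,2}  => 2  2->2 ok
  [18] y  {1}  => 1  2->1 ok
  [19] x  {0,2}  => 0  1->0 ok
  [20] x  {0,2}  => 0  0->0 ok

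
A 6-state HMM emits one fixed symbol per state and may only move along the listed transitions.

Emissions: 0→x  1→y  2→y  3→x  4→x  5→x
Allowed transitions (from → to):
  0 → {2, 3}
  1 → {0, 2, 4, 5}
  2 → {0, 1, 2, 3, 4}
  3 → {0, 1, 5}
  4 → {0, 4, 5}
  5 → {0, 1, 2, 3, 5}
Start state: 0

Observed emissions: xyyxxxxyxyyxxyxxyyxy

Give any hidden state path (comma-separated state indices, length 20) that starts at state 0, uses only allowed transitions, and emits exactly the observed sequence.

0,2,2,4,5,0,3,1,0,2,2,4,0,2,3,0,2,1,0,2

  t0 'x' -> {0,3,4,5}, take 0 (start)
  t1 'y' -> {1,2}, take 2 (0->2 ok)
  t2 'y' -> {1,2}, take 2 (2->2 ok)
  t3 'x' -> {0,3,4,5}, take 4 (2->4 ok)
  t4 'x' -> {0,3,4,5}, take 5 (4->5 ok)
  t5 'x' -> {0,3,4,5}, take 0 (5->0 ok)
  t6 'x' -> {0,3,4,5}, take 3 (0->3 ok)
  t7 'y' -> {1,2}, take 1 (3->1 ok)
  t8 'x' -> {0,3,4,5}, take 0 (1->0 ok)
  t9 'y' -> {1,2}, take 2 (0->2 ok)
  t10 'y' -> {1,2}, take 2 (2->2 ok)
  t11 'x' -> {0,3,4,5}, take 4 (2->4 ok)
  t12 'x' -> {0,3,4,5}, take 0 (4->0 ok)
  t13 'y' -> {1,2}, take 2 (0->2 ok)
  t14 'x' -> {0,3,4,5}, take 3 (2->3 ok)
  t15 'x' -> {0,3,4,5}, take 0 (3->0 ok)
  t16 'y' -> {1,2}, take 2 (0->2 ok)
  t17 'y' -> {1,2}, take 1 (2->1 ok)
  t18 'x' -> {0,3,4,5}, take 0 (1->0 ok)
  t19 'y' -> {1,2}, take 2 (0->2 ok)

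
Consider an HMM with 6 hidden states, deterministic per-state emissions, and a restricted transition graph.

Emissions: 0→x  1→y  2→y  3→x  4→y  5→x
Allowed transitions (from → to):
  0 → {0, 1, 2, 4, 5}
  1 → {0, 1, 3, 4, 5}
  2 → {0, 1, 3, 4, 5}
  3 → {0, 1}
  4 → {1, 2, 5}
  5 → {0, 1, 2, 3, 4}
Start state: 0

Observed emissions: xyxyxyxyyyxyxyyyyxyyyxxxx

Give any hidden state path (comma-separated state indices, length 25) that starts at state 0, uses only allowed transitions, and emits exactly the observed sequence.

  pos 0: x in {0,3,5}, choose 0; start
  pos 1: y in {1,2,4}, choose 2; 0->2 ok
  pos 2: x in {0,3,5}, choose 5; 2->5 ok
  pos 3: y in {1,2,4}, choose 2; 5->2 ok
  pos 4: x in {0,3,5}, choose 5; 2->5 ok
  pos 5: y in {1,2,4}, choose 1; 5->1 ok
  pos 6: x in {0,3,5}, choose 0; 1->0 ok
  pos 7: y in {1,2,4}, choose 4; 0->4 ok
  pos 8: y in {1,2,4}, choose 2; 4->2 ok
  pos 9: y in {1,2,4}, choose 4; 2->4 ok
  pos 10: x in {0,3,5}, choose 5; 4->5 ok
  pos 11: y in {1,2,4}, choose 1; 5->1 ok
  pos 12: x in {0,3,5}, choose 3; 1->3 ok
  pos 13: y in {1,2,4}, choose 1; 3->1 ok
  pos 14: y in {1,2,4}, choose 1; 1->1 ok
  pos 15: y in {1,2,4}, choose 1; 1->1 ok
  pos 16: y in {1,2,4}, choose 1; 1->1 ok
  pos 17: x in {0,3,5}, choose 5; 1->5 ok
  pos 18: y in {1,2,4}, choose 2; 5->2 ok
  pos 19: y in {1,2,4}, choose 1; 2->1 ok
  pos 20: y in {1,2,4}, choose 1; 1->1 ok
  pos 21: x in {0,3,5}, choose 0; 1->0 ok
  pos 22: x in {0,3,5}, choose 0; 0->0 ok
  pos 23: x in {0,3,5}, choose 0; 0->0 ok
  pos 24: x in {0,3,5}, choose 5; 0->5 ok

0,2,5,2,5,1,0,4,2,4,5,1,3,1,1,1,1,5,2,1,1,0,0,0,5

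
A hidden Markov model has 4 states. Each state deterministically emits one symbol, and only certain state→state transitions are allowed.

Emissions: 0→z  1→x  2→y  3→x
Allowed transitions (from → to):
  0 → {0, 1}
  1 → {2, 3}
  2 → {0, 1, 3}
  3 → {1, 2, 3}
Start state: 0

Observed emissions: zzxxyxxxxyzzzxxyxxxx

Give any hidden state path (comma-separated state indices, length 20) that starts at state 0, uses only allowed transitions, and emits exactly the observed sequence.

0,0,1,3,2,3,3,3,1,2,0,0,0,1,3,2,3,3,1,3

  t0 'z' -> {0}, take 0 (start)
  t1 'z' -> {0}, take 0 (0->0 ok)
  t2 'x' -> {1,3}, take 1 (0->1 ok)
  t3 'x' -> {1,3}, take 3 (1->3 ok)
  t4 'y' -> {2}, take 2 (3->2 ok)
  t5 'x' -> {1,3}, take 3 (2->3 ok)
  t6 'x' -> {1,3}, take 3 (3->3 ok)
  t7 'x' -> {1,3}, take 3 (3->3 ok)
  t8 'x' -> {1,3}, take 1 (3->1 ok)
  t9 'y' -> {2}, take 2 (1->2 ok)
  t10 'z' -> {0}, take 0 (2->0 ok)
  t11 'z' -> {0}, take 0 (0->0 ok)
  t12 'z' -> {0}, take 0 (0->0 ok)
  t13 'x' -> {1,3}, take 1 (0->1 ok)
  t14 'x' -> {1,3}, take 3 (1->3 ok)
  t15 'y' -> {2}, take 2 (3->2 ok)
  t16 'x' -> {1,3}, take 3 (2->3 ok)
  t17 'x' -> {1,3}, take 3 (3->3 ok)
  t18 'x' -> {1,3}, take 1 (3->1 ok)
  t19 'x' -> {1,3}, take 3 (1->3 ok)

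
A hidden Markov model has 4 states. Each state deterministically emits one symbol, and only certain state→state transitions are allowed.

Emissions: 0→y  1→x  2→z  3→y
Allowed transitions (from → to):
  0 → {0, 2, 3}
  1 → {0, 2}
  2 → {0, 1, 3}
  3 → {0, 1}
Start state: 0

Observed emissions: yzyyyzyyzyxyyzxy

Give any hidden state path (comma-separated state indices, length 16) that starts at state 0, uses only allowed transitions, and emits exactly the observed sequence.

0,2,3,0,0,2,3,0,2,3,1,0,0,2,1,0

  [0] y  {0,3}  => 0  start
  [1] z  {2}  => 2  0->2 ok
  [2] y  {0,3}  => 3  2->3 ok
  [3] y  {0,3}  => 0  3->0 ok
  [4] y  {0,3}  => 0  0->0 ok
  [5] z  {2}  => 2  0->2 ok
  [6] y  {0,3}  => 3  2->3 ok
  [7] y  {0,3}  => 0  3->0 ok
  [8] z  {2}  => 2  0->2 ok
  [9] y  {0,3}  => 3  2->3 ok
  [10] x  {1}  => 1  3->1 ok
  [11] y  {0,3}  => 0  1->0 ok
  [12] y  {0,3}  => 0  0->0 ok
  [13] z  {2}  => 2  0->2 ok
  [14] x  {1}  => 1  2->1 ok
  [15] y  {0,3}  => 0  1->0 ok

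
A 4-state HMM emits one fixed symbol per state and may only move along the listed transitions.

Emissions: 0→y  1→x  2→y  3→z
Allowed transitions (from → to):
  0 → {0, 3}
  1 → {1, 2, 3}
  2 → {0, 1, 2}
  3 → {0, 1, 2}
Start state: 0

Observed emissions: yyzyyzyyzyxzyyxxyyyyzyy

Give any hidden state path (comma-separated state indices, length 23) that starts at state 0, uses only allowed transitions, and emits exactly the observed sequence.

0,0,3,0,0,3,0,0,3,2,1,3,2,2,1,1,2,2,2,0,3,2,0

  0: obs=y cand={0,2} pick 0 [start]
  1: obs=y cand={0,2} pick 0 [0->0 ok]
  2: obs=z cand={3} pick 3 [0->3 ok]
  3: obs=y cand={0,2} pick 0 [3->0 ok]
  4: obs=y cand={0,2} pick 0 [0->0 ok]
  5: obs=z cand={3} pick 3 [0->3 ok]
  6: obs=y cand={0,2} pick 0 [3->0 ok]
  7: obs=y cand={0,2} pick 0 [0->0 ok]
  8: obs=z cand={3} pick 3 [0->3 ok]
  9: obs=y cand={0,2} pick 2 [3->2 ok]
  10: obs=x cand={1} pick 1 [2->1 ok]
  11: obs=z cand={3} pick 3 [1->3 ok]
  12: obs=y cand={0,2} pick 2 [3->2 ok]
  13: obs=y cand={0,2} pick 2 [2->2 ok]
  14: obs=x cand={1} pick 1 [2->1 ok]
  15: obs=x cand={1} pick 1 [1->1 ok]
  16: obs=y cand={0,2} pick 2 [1->2 ok]
  17: obs=y cand={0,2} pick 2 [2->2 ok]
  18: obs=y cand={0,2} pick 2 [2->2 ok]
  19: obs=y cand={0,2} pick 0 [2->0 ok]
  20: obs=z cand={3} pick 3 [0->3 ok]
  21: obs=y cand={0,2} pick 2 [3->2 ok]
  22: obs=y cand={0,2} pick 0 [2->0 ok]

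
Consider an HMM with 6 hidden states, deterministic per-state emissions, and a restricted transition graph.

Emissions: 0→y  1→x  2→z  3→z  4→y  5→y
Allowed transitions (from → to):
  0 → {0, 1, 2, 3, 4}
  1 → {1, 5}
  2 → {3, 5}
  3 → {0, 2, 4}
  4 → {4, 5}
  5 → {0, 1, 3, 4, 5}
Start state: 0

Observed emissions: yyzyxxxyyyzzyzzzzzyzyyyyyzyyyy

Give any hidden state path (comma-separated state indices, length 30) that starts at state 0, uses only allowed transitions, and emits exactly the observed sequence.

0,0,2,5,1,1,1,5,0,0,2,3,0,2,3,2,3,2,5,3,4,4,5,5,5,3,4,4,4,5

  [0] y  {0,4,5}  => 0  start
  [1] y  {0,4,5}  => 0  0->0 ok
  [2] z  {2,3}  => 2  0->2 ok
  [3] y  {0,4,5}  => 5  2->5 ok
  [4] x  {1}  => 1  5->1 ok
  [5] x  {1}  => 1  1->1 ok
  [6] x  {1}  => 1  1->1 ok
  [7] y  {0,4,5}  => 5  1->5 ok
  [8] y  {0,4,5}  => 0  5->0 ok
  [9] y  {0,4,5}  => 0  0->0 ok
  [10] z  {2,3}  => 2  0->2 ok
  [11] z  {2,3}  => 3  2->3 ok
  [12] y  {0,4,5}  => 0  3->0 ok
  [13] z  {2,3}  => 2  0->2 ok
  [14] z  {2,3}  => 3  2->3 ok
  [15] z  {2,3}  => 2  3->2 ok
  [16] z  {2,3}  => 3  2->3 ok
  [17] z  {2,3}  => 2  3->2 ok
  [18] y  {0,4,5}  => 5  2->5 ok
  [19] z  {2,3}  => 3  5->3 ok
  [20] y  {0,4,5}  => 4  3->4 ok
  [21] y  {0,4,5}  => 4  4->4 ok
  [22] y  {0,4,5}  => 5  4->5 ok
  [23] y  {0,4,5}  => 5  5->5 ok
  [24] y  {0,4,5}  => 5  5->5 ok
  [25] z  {2,3}  => 3  5->3 ok
  [26] y  {0,4,5}  => 4  3->4 ok
  [27] y  {0,4,5}  => 4  4->4 ok
  [28] y  {0,4,5}  => 4  4->4 ok
  [29] y  {0,4,5}  => 5  4->5 ok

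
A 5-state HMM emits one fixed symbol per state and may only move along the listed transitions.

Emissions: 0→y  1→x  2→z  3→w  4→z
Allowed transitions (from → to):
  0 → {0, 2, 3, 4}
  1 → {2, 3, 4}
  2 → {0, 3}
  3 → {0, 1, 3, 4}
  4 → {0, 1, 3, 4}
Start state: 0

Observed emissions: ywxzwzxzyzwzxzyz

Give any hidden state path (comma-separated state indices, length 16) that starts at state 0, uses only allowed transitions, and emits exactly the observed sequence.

  pos 0: y in {0}, choose 0; start
  pos 1: w in {3}, choose 3; 0->3 ok
  pos 2: x in {1}, choose 1; 3->1 ok
  pos 3: z in {2,4}, choose 2; 1->2 ok
  pos 4: w in {3}, choose 3; 2->3 ok
  pos 5: z in {2,4}, choose 4; 3->4 ok
  pos 6: x in {1}, choose 1; 4->1 ok
  pos 7: z in {2,4}, choose 2; 1->2 ok
  pos 8: y in {0}, choose 0; 2->0 ok
  pos 9: z in {2,4}, choose 2; 0->2 ok
  pos 10: w in {3}, choose 3; 2->3 ok
  pos 11: z in {2,4}, choose 4; 3->4 ok
  pos 12: x in {1}, choose 1; 4->1 ok
  pos 13: z in {2,4}, choose 2; 1->2 ok
  pos 14: y in {0}, choose 0; 2->0 ok
  pos 15: z in {2,4}, choose 4; 0->4 ok

0,3,1,2,3,4,1,2,0,2,3,4,1,2,0,4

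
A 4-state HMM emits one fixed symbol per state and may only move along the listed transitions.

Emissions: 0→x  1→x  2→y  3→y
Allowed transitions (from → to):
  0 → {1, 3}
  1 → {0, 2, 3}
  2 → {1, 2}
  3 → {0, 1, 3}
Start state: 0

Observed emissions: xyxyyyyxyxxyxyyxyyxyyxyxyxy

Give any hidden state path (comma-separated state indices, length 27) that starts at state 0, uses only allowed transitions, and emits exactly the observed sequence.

0,3,1,2,2,2,2,1,3,1,0,3,0,3,3,1,2,2,1,3,3,0,3,0,3,1,3

  pos 0: x in {0,1}, choose 0; start
  pos 1: y in {2,3}, choose 3; 0->3 ok
  pos 2: x in {0,1}, choose 1; 3->1 ok
  pos 3: y in {2,3}, choose 2; 1->2 ok
  pos 4: y in {2,3}, choose 2; 2->2 ok
  pos 5: y in {2,3}, choose 2; 2->2 ok
  pos 6: y in {2,3}, choose 2; 2->2 ok
  pos 7: x in {0,1}, choose 1; 2->1 ok
  pos 8: y in {2,3}, choose 3; 1->3 ok
  pos 9: x in {0,1}, choose 1; 3->1 ok
  pos 10: x in {0,1}, choose 0; 1->0 ok
  pos 11: y in {2,3}, choose 3; 0->3 ok
  pos 12: x in {0,1}, choose 0; 3->0 ok
  pos 13: y in {2,3}, choose 3; 0->3 ok
  pos 14: y in {2,3}, choose 3; 3->3 ok
  pos 15: x in {0,1}, choose 1; 3->1 ok
  pos 16: y in {2,3}, choose 2; 1->2 ok
  pos 17: y in {2,3}, choose 2; 2->2 ok
  pos 18: x in {0,1}, choose 1; 2->1 ok
  pos 19: y in {2,3}, choose 3; 1->3 ok
  pos 20: y in {2,3}, choose 3; 3->3 ok
  pos 21: x in {0,1}, choose 0; 3->0 ok
  pos 22: y in {2,3}, choose 3; 0->3 ok
  pos 23: x in {0,1}, choose 0; 3->0 ok
  pos 24: y in {2,3}, choose 3; 0->3 ok
  pos 25: x in {0,1}, choose 1; 3->1 ok
  pos 26: y in {2,3}, choose 3; 1->3 ok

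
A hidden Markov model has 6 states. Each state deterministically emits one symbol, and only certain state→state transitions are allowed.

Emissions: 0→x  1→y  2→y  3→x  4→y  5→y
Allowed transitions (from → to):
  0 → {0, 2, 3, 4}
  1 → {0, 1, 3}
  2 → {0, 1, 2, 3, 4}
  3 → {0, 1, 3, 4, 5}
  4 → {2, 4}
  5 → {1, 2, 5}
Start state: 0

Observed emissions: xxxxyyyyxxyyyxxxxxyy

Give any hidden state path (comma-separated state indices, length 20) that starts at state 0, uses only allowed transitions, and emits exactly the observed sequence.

0,0,3,3,4,2,4,2,0,0,4,4,2,3,3,3,3,0,4,4

  0: obs=x cand={0,3} pick 0 [start]
  1: obs=x cand={0,3} pick 0 [0->0 ok]
  2: obs=x cand={0,3} pick 3 [0->3 ok]
  3: obs=x cand={0,3} pick 3 [3->3 ok]
  4: obs=y cand={1,2,4,5} pick 4 [3->4 ok]
  5: obs=y cand={1,2,4,5} pick 2 [4->2 ok]
  6: obs=y cand={1,2,4,5} pick 4 [2->4 ok]
  7: obs=y cand={1,2,4,5} pick 2 [4->2 ok]
  8: obs=x cand={0,3} pick 0 [2->0 ok]
  9: obs=x cand={0,3} pick 0 [0->0 ok]
  10: obs=y cand={1,2,4,5} pick 4 [0->4 ok]
  11: obs=y cand={1,2,4,5} pick 4 [4->4 ok]
  12: obs=y cand={1,2,4,5} pick 2 [4->2 ok]
  13: obs=x cand={0,3} pick 3 [2->3 ok]
  14: obs=x cand={0,3} pick 3 [3->3 ok]
  15: obs=x cand={0,3} pick 3 [3->3 ok]
  16: obs=x cand={0,3} pick 3 [3->3 ok]
  17: obs=x cand={0,3} pick 0 [3->0 ok]
  18: obs=y cand={1,2,4,5} pick 4 [0->4 ok]
  19: obs=y cand={1,2,4,5} pick 4 [4->4 ok]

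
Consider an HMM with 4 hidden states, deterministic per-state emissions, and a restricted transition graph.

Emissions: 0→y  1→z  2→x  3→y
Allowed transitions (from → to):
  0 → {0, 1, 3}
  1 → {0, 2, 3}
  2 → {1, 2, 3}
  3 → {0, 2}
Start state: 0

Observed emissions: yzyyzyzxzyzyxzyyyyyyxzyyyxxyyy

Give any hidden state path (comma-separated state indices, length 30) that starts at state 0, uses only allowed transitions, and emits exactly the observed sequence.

0,1,3,0,1,0,1,2,1,0,1,3,2,1,0,3,0,3,0,3,2,1,0,0,3,2,2,3,0,0

  [0] y  {0,3}  => 0  start
  [1] z  {1}  => 1  0->1 ok
  [2] y  {0,3}  => 3  1->3 ok
  [3] y  {0,3}  => 0  3->0 ok
  [4] z  {1}  => 1  0->1 ok
  [5] y  {0,3}  => 0  1->0 ok
  [6] z  {1}  => 1  0->1 ok
  [7] x  {2}  => 2  1->2 ok
  [8] z  {1}  => 1  2->1 ok
  [9] y  {0,3}  => 0  1->0 ok
  [10] z  {1}  => 1  0->1 ok
  [11] y  {0,3}  => 3  1->3 ok
  [12] x  {2}  => 2  3->2 ok
  [13] z  {1}  => 1  2->1 ok
  [14] y  {0,3}  => 0  1->0 ok
  [15] y  {0,3}  => 3  0->3 ok
  [16] y  {0,3}  => 0  3->0 ok
  [17] y  {0,3}  => 3  0->3 ok
  [18] y  {0,3}  => 0  3->0 ok
  [19] y  {0,3}  => 3  0->3 ok
  [20] x  {2}  => 2  3->2 ok
  [21] z  {1}  => 1  2->1 ok
  [22] y  {0,3}  => 0  1->0 ok
  [23] y  {0,3}  => 0  0->0 ok
  [24] y  {0,3}  => 3  0->3 ok
  [25] x  {2}  => 2  3->2 ok
  [26] x  {2}  => 2  2->2 ok
  [27] y  {0,3}  => 3  2->3 ok
  [28] y  {0,3}  => 0  3->0 ok
  [29] y  {0,3}  => 0  0->0 ok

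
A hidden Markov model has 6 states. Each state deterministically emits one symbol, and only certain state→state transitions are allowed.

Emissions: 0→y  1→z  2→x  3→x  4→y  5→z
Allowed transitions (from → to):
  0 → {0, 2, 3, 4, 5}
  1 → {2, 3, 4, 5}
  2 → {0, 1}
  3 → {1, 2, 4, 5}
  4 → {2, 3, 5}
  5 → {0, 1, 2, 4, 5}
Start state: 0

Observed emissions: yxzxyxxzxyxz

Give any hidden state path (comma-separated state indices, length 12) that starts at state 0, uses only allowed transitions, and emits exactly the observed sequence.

0,2,1,2,0,3,2,1,3,4,2,1

  [0] y  {0,4}  => 0  start
  [1] x  {2,3}  => 2  0->2 ok
  [2] z  {1,5}  => 1  2->1 ok
  [3] x  {2,3}  => 2  1->2 ok
  [4] y  {0,4}  => 0  2->0 ok
  [5] x  {2,3}  => 3  0->3 ok
  [6] x  {2,3}  => 2  3->2 ok
  [7] z  {1,5}  => 1  2->1 ok
  [8] x  {2,3}  => 3  1->3 ok
  [9] y  {0,4}  => 4  3->4 ok
  [10] x  {2,3}  => 2  4->2 ok
  [11] z  {1,5}  => 1  2->1 ok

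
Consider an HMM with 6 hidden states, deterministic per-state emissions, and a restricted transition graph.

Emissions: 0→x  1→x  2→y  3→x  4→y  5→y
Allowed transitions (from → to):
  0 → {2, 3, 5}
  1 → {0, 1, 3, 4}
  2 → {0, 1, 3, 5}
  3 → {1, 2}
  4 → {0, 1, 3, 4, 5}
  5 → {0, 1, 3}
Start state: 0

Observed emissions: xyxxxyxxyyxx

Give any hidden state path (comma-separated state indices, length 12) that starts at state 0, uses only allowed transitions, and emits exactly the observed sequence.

0,2,3,1,0,5,3,1,4,5,1,1

  0: obs=x cand={0,1,3} pick 0 [start]
  1: obs=y cand={2,4,5} pick 2 [0->2 ok]
  2: obs=x cand={0,1,3} pick 3 [2->3 ok]
  3: obs=x cand={0,1,3} pick 1 [3->1 ok]
  4: obs=x cand={0,1,3} pick 0 [1->0 ok]
  5: obs=y cand={2,4,5} pick 5 [0->5 ok]
  6: obs=x cand={0,1,3} pick 3 [5->3 ok]
  7: obs=x cand={0,1,3} pick 1 [3->1 ok]
  8: obs=y cand={2,4,5} pick 4 [1->4 ok]
  9: obs=y cand={2,4,5} pick 5 [4->5 ok]
  10: obs=x cand={0,1,3} pick 1 [5->1 ok]
  11: obs=x cand={0,1,3} pick 1 [1->1 ok]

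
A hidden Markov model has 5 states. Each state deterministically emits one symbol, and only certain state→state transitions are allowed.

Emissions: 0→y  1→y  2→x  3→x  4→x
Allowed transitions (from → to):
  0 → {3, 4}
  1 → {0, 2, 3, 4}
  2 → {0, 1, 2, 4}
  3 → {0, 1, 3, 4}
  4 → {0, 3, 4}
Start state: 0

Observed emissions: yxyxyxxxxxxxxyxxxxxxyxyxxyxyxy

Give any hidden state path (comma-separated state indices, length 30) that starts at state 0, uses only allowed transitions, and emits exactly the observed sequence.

  pos 0: y in {0,1}, choose 0; start
  pos 1: x in {2,3,4}, choose 4; 0->4 ok
  pos 2: y in {0,1}, choose 0; 4->0 ok
  pos 3: x in {2,3,4}, choose 3; 0->3 ok
  pos 4: y in {0,1}, choose 1; 3->1 ok
  pos 5: x in {2,3,4}, choose 3; 1->3 ok
  pos 6: x in {2,3,4}, choose 4; 3->4 ok
  pos 7: x in {2,3,4}, choose 3; 4->3 ok
  pos 8: x in {2,3,4}, choose 3; 3->3 ok
  pos 9: x in {2,3,4}, choose 4; 3->4 ok
  pos 10: x in {2,3,4}, choose 4; 4->4 ok
  pos 11: x in {2,3,4}, choose 4; 4->4 ok
  pos 12: x in {2,3,4}, choose 4; 4->4 ok
  pos 13: y in {0,1}, choose 0; 4->0 ok
  pos 14: x in {2,3,4}, choose 4; 0->4 ok
  pos 15: x in {2,3,4}, choose 3; 4->3 ok
  pos 16: x in {2,3,4}, choose 4; 3->4 ok
  pos 17: x in {2,3,4}, choose 4; 4->4 ok
  pos 18: x in {2,3,4}, choose 3; 4->3 ok
  pos 19: x in {2,3,4}, choose 3; 3->3 ok
  pos 20: y in {0,1}, choose 1; 3->1 ok
  pos 21: x in {2,3,4}, choose 4; 1->4 ok
  pos 22: y in {0,1}, choose 0; 4->0 ok
  pos 23: x in {2,3,4}, choose 3; 0->3 ok
  pos 24: x in {2,3,4}, choose 3; 3->3 ok
  pos 25: y in {0,1}, choose 0; 3->0 ok
  pos 26: x in {2,3,4}, choose 3; 0->3 ok
  pos 27: y in {0,1}, choose 0; 3->0 ok
  pos 28: x in {2,3,4}, choose 4; 0->4 ok
  pos 29: y in {0,1}, choose 0; 4->0 ok

0,4,0,3,1,3,4,3,3,4,4,4,4,0,4,3,4,4,3,3,1,4,0,3,3,0,3,0,4,0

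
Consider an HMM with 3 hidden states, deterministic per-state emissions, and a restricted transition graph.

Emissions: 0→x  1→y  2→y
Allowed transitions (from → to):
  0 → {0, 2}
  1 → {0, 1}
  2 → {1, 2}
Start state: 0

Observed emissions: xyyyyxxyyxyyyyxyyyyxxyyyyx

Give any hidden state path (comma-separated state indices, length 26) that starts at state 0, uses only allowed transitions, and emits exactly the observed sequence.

0,2,2,1,1,0,0,2,1,0,2,1,1,1,0,2,2,1,1,0,0,2,2,1,1,0

  [0] x  {0}  => 0  start
  [1] y  {1,2}  => 2  0->2 ok
  [2] y  {1,2}  => 2  2->2 ok
  [3] y  {1,2}  => 1  2->1 ok
  [4] y  {1,2}  => 1  1->1 ok
  [5] x  {0}  => 0  1->0 ok
  [6] x  {0}  => 0  0->0 ok
  [7] y  {1,2}  => 2  0->2 ok
  [8] y  {1,2}  => 1  2->1 ok
  [9] x  {0}  => 0  1->0 ok
  [10] y  {1,2}  => 2  0->2 ok
  [11] y  {1,2}  => 1  2->1 ok
  [12] y  {1,2}  => 1  1->1 ok
  [13] y  {1,2}  => 1  1->1 ok
  [14] x  {0}  => 0  1->0 ok
  [15] y  {1,2}  => 2  0->2 ok
  [16] y  {1,2}  => 2  2->2 ok
  [17] y  {1,2}  => 1  2->1 ok
  [18] y  {1,2}  => 1  1->1 ok
  [19] x  {0}  => 0  1->0 ok
  [20] x  {0}  => 0  0->0 ok
  [21] y  {1,2}  => 2  0->2 ok
  [22] y  {1,2}  => 2  2->2 ok
  [23] y  {1,2}  => 1  2->1 ok
  [24] y  {1,2}  => 1  1->1 ok
  [25] x  {0}  => 0  1->0 ok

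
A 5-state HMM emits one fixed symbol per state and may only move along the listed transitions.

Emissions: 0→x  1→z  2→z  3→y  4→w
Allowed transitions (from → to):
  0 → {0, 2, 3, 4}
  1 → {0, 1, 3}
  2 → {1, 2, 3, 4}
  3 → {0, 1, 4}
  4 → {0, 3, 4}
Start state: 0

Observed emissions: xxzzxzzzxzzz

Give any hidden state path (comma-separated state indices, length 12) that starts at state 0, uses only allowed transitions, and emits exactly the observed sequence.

0,0,2,1,0,2,1,1,0,2,2,2

  0: obs=x cand={0} pick 0 [start]
  1: obs=x cand={0} pick 0 [0->0 ok]
  2: obs=z cand={1,2} pick 2 [0->2 ok]
  3: obs=z cand={1,2} pick 1 [2->1 ok]
  4: obs=x cand={0} pick 0 [1->0 ok]
  5: obs=z cand={1,2} pick 2 [0->2 ok]
  6: obs=z cand={1,2} pick 1 [2->1 ok]
  7: obs=z cand={1,2} pick 1 [1->1 ok]
  8: obs=x cand={0} pick 0 [1->0 ok]
  9: obs=z cand={1,2} pick 2 [0->2 ok]
  10: obs=z cand={1,2} pick 2 [2->2 ok]
  11: obs=z cand={1,2} pick 2 [2->2 ok]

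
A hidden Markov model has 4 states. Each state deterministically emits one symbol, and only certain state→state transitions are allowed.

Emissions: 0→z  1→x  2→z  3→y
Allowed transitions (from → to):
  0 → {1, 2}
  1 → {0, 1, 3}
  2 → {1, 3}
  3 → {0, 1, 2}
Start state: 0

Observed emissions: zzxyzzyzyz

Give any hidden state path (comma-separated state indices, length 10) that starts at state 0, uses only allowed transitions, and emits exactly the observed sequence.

0,2,1,3,0,2,3,2,3,2

  0: obs=z cand={0,2} pick 0 [start]
  1: obs=z cand={0,2} pick 2 [0->2 ok]
  2: obs=x cand={1} pick 1 [2->1 ok]
  3: obs=y cand={3} pick 3 [1->3 ok]
  4: obs=z cand={0,2} pick 0 [3->0 ok]
  5: obs=z cand={0,2} pick 2 [0->2 ok]
  6: obs=y cand={3} pick 3 [2->3 ok]
  7: obs=z cand={0,2} pick 2 [3->2 ok]
  8: obs=y cand={3} pick 3 [2->3 ok]
  9: obs=z cand={0,2} pick 2 [3->2 ok]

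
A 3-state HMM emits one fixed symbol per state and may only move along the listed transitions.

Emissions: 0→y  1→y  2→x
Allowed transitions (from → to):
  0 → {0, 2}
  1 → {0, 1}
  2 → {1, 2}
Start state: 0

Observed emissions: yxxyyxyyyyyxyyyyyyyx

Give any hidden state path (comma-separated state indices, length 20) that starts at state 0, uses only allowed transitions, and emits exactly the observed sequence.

  pos 0: y in {0,1}, choose 0; start
  pos 1: x in {2}, choose 2; 0->2 ok
  pos 2: x in {2}, choose 2; 2->2 ok
  pos 3: y in {0,1}, choose 1; 2->1 ok
  pos 4: y in {0,1}, choose 0; 1->0 ok
  pos 5: x in {2}, choose 2; 0->2 ok
  pos 6: y in {0,1}, choose 1; 2->1 ok
  pos 7: y in {0,1}, choose 1; 1->1 ok
  pos 8: y in {0,1}, choose 1; 1->1 ok
  pos 9: y in {0,1}, choose 1; 1->1 ok
  pos 10: y in {0,1}, choose 0; 1->0 ok
  pos 11: x in {2}, choose 2; 0->2 ok
  pos 12: y in {0,1}, choose 1; 2->1 ok
  pos 13: y in {0,1}, choose 1; 1->1 ok
  pos 14: y in {0,1}, choose 0; 1->0 ok
  pos 15: y in {0,1}, choose 0; 0->0 ok
  pos 16: y in {0,1}, choose 0; 0->0 ok
  pos 17: y in {0,1}, choose 0; 0->0 ok
  pos 18: y in {0,1}, choose 0; 0->0 ok
  pos 19: x in {2}, choose 2; 0->2 ok

0,2,2,1,0,2,1,1,1,1,0,2,1,1,0,0,0,0,0,2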